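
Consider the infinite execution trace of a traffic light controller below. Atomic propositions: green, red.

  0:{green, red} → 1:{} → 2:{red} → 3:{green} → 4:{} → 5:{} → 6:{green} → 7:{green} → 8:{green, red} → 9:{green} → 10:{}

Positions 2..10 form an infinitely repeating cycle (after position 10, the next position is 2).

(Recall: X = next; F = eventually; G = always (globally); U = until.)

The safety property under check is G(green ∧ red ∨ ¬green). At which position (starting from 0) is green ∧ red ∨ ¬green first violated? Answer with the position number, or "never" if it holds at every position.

Check green ∧ red ∨ ¬green at each position in order: 0 ✓, 1 ✓, 2 ✓.
At position 3 the labels are {green}, so green ∧ red ∨ ¬green is false there. This is the first violation.

3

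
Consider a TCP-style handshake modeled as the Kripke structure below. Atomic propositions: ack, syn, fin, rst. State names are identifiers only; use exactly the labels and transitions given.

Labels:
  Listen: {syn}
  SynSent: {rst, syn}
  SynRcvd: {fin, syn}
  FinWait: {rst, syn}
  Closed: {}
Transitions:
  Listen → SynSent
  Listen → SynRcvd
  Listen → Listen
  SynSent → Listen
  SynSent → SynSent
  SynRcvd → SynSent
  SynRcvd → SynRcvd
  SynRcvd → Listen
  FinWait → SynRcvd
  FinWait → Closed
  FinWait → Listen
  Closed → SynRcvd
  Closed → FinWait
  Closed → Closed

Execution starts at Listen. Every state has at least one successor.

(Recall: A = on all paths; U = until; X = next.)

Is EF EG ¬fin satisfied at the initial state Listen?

Yes

States satisfying EG ¬fin: {Listen, SynSent, FinWait, Closed}.
States satisfying EF EG ¬fin: {Listen, SynSent, SynRcvd, FinWait, Closed}.
Some path from Listen reaches a state where EG ¬fin holds.
Listen ∈ Sat(EF EG ¬fin).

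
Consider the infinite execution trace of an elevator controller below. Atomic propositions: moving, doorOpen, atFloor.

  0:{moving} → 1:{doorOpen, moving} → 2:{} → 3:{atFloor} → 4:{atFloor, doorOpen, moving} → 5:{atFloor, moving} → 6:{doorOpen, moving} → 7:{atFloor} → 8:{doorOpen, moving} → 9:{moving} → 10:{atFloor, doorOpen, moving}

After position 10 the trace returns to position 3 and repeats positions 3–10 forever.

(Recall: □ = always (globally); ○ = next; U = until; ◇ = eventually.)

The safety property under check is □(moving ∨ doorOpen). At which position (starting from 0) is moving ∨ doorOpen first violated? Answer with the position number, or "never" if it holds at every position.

2

Check moving ∨ doorOpen at each position in order: 0 ✓, 1 ✓.
At position 2 the labels are {}, so moving ∨ doorOpen is false there. This is the first violation.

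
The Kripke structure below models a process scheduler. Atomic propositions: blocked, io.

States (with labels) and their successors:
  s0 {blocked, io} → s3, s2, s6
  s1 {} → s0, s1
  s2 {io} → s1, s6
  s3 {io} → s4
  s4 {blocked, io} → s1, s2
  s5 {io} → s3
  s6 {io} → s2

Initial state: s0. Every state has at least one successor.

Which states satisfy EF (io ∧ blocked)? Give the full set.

{s0, s1, s2, s3, s4, s5, s6}

States satisfying io ∧ blocked: {s0, s4}.
States satisfying EF (io ∧ blocked): {s0, s1, s2, s3, s4, s5, s6}.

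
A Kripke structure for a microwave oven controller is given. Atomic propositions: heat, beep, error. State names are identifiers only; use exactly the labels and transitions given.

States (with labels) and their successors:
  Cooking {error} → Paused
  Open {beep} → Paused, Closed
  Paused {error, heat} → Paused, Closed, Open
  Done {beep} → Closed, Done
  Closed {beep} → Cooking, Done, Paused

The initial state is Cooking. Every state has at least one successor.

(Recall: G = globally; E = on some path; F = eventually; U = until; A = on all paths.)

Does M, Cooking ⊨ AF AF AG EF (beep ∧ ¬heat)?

States satisfying AF AG EF (beep ∧ ¬heat): {Cooking, Open, Paused, Done, Closed}.
States satisfying AF AF AG EF (beep ∧ ¬heat): {Cooking, Open, Paused, Done, Closed}.
Cooking ∈ Sat(AF AF AG EF (beep ∧ ¬heat)).

Holds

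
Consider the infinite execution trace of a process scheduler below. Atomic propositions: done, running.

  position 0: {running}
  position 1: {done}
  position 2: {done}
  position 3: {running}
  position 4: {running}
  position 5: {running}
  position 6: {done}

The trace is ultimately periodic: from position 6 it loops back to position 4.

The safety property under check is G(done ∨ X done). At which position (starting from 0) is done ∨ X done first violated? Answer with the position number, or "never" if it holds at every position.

Check done ∨ X done at each position in order: 0 ✓, 1 ✓, 2 ✓.
At position 3 the labels are {running} and the next position 4 has {running}, so done ∨ X done is false there. This is the first violation.

3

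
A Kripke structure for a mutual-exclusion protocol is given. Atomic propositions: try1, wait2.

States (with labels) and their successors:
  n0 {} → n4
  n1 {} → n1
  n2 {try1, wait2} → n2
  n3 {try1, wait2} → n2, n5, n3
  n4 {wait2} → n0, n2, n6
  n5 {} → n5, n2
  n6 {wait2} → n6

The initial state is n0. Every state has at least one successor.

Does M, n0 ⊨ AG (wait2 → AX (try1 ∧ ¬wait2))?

States satisfying wait2 → AX (try1 ∧ ¬wait2): {n0, n1, n5}.
States satisfying AG (wait2 → AX (try1 ∧ ¬wait2)): {n1}.
n2 is reachable from n0 and violates wait2 → AX (try1 ∧ ¬wait2), so AG fails at n0.
n0 ∉ Sat(AG (wait2 → AX (try1 ∧ ¬wait2))).

Does not hold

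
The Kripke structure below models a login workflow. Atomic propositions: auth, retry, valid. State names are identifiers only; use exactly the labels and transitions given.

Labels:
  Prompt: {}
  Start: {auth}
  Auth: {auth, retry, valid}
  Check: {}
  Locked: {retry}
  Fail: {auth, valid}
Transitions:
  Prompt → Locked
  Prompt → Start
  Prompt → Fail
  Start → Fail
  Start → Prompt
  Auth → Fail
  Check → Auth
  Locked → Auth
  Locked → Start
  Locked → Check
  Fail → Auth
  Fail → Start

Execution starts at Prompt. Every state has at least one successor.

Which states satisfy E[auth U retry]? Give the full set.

{Start, Auth, Locked, Fail}

States satisfying auth: {Start, Auth, Fail}.
States satisfying retry: {Auth, Locked}.
States satisfying E[auth U retry]: {Start, Auth, Locked, Fail}.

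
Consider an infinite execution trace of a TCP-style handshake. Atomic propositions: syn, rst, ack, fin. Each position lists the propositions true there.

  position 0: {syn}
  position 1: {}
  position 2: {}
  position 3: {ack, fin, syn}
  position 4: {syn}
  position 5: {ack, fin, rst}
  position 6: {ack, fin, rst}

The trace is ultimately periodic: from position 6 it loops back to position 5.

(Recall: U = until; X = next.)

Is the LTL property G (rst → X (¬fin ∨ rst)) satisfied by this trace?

Satisfied

rst → X (¬fin ∨ rst) holds at every position 0..6, and those are all positions ever visited, so G (rst → X (¬fin ∨ rst)) holds.
Positions where rst holds: 5, 6.
Check X (¬fin ∨ rst) at each: 5→ok, 6→ok.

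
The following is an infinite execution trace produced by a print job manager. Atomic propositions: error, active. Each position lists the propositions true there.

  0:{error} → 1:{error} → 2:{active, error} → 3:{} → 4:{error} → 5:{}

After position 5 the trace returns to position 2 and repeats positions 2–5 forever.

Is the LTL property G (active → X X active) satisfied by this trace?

Does not hold

active → X X active must hold at every position from 0 onward. It fails at position 2, so G (active → X X active) is false.
Positions where active holds: 2.
Check X X active at each: 2→fails.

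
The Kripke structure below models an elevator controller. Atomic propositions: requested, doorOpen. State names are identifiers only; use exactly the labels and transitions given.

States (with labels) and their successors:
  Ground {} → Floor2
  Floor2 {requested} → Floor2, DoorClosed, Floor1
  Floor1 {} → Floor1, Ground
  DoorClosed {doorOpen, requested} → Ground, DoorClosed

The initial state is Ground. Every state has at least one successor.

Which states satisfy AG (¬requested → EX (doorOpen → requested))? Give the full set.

{Ground, Floor2, Floor1, DoorClosed}

States satisfying ¬requested → EX (doorOpen → requested): {Ground, Floor2, Floor1, DoorClosed}.
States satisfying AG (¬requested → EX (doorOpen → requested)): {Ground, Floor2, Floor1, DoorClosed}.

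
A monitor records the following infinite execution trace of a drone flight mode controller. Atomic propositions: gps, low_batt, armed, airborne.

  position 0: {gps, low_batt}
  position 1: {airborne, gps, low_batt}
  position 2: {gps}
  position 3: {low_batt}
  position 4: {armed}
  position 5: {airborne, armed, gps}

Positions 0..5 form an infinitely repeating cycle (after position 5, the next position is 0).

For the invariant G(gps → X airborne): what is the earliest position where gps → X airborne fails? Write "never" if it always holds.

Check gps → X airborne at each position in order: 0 ✓.
At position 1 the labels are {airborne, gps, low_batt} and the next position 2 has {gps}, so gps → X airborne is false there. This is the first violation.

1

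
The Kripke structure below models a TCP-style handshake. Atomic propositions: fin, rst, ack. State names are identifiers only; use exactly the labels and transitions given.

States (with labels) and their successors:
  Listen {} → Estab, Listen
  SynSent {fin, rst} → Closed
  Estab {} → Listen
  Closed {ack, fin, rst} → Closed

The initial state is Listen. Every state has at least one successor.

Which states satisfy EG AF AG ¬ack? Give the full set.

{Listen, Estab}

States satisfying AF AG ¬ack: {Listen, Estab}.
States satisfying EG AF AG ¬ack: {Listen, Estab}.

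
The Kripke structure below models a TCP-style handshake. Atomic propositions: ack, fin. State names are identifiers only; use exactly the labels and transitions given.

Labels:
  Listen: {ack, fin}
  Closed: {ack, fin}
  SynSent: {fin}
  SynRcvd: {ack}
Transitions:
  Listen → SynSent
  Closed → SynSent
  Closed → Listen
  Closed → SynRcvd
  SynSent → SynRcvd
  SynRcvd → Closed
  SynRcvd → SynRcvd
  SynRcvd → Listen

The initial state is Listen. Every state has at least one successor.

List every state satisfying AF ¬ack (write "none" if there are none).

{Listen, SynSent}

States satisfying ¬ack: {SynSent}.
States satisfying AF ¬ack: {Listen, SynSent}.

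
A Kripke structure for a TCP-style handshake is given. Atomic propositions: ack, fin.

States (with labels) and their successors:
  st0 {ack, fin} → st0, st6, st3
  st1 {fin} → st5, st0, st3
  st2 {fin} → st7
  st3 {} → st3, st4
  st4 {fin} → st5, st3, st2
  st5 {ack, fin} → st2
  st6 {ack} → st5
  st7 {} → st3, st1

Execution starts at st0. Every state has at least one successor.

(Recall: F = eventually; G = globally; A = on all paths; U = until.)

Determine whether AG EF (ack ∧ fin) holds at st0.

Satisfied

States satisfying EF (ack ∧ fin): {st0, st1, st2, st3, st4, st5, st6, st7}.
States satisfying AG EF (ack ∧ fin): {st0, st1, st2, st3, st4, st5, st6, st7}.
Every state reachable from st0 satisfies EF (ack ∧ fin).
st0 ∈ Sat(AG EF (ack ∧ fin)).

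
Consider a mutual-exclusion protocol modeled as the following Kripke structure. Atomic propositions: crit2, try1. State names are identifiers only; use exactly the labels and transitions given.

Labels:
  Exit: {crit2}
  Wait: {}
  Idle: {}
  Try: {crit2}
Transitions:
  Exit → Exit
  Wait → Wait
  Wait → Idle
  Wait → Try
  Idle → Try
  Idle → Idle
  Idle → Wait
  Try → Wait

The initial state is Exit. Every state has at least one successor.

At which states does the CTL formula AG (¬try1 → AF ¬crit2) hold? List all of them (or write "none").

{Wait, Idle, Try}

States satisfying ¬try1 → AF ¬crit2: {Wait, Idle, Try}.
States satisfying AG (¬try1 → AF ¬crit2): {Wait, Idle, Try}.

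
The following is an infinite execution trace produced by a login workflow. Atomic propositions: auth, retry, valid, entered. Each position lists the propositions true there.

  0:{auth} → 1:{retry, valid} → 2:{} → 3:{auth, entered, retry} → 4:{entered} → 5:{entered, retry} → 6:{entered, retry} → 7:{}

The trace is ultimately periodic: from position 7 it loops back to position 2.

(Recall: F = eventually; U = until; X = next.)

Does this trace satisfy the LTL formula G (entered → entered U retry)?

Satisfied

entered → entered U retry holds at every position 0..7, and those are all positions ever visited, so G (entered → entered U retry) holds.
Positions where entered holds: 3, 4, 5, 6.
Check entered U retry at each: 3→ok, 4→ok, 5→ok, 6→ok.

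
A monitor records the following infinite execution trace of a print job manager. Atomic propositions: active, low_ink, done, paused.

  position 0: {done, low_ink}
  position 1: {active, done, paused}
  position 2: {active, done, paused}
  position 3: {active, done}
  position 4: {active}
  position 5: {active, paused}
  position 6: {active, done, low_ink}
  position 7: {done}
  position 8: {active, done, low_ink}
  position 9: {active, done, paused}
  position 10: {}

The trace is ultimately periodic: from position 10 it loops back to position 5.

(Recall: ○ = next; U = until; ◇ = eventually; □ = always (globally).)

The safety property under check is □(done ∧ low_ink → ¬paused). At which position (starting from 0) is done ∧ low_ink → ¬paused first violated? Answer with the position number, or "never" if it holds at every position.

never

done ∧ low_ink → ¬paused holds at every position 0..10, and those are all the positions the trace ever visits, so the invariant □(done ∧ low_ink → ¬paused) is never violated.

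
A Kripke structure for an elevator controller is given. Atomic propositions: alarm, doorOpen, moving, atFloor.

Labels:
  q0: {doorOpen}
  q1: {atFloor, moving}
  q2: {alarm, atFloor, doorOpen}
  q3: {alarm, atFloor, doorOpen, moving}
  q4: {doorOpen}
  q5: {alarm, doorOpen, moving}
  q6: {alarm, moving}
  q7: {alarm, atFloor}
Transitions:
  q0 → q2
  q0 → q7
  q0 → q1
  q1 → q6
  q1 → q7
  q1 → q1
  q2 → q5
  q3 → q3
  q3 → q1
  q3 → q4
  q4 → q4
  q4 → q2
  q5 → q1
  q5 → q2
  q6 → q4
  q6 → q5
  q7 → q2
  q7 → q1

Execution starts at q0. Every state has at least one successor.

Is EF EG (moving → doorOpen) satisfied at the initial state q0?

States satisfying EG (moving → doorOpen): {q0, q2, q3, q4, q5, q7}.
States satisfying EF EG (moving → doorOpen): {q0, q1, q2, q3, q4, q5, q6, q7}.
Some path from q0 reaches a state where EG (moving → doorOpen) holds.
q0 ∈ Sat(EF EG (moving → doorOpen)).

Yes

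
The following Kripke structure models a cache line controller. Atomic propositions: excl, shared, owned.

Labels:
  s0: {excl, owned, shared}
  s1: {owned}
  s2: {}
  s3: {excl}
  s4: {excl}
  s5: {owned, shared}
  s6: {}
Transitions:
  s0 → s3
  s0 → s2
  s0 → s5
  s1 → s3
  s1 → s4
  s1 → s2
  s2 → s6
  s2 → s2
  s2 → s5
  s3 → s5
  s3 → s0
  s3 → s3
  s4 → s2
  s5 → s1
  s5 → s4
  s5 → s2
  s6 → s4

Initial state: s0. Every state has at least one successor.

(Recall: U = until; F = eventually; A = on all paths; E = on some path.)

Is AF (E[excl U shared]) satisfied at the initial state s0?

States satisfying E[excl U shared]: {s0, s3, s5}.
States satisfying AF (E[excl U shared]): {s0, s3, s5}.
s0 ∈ Sat(AF (E[excl U shared])).

Satisfied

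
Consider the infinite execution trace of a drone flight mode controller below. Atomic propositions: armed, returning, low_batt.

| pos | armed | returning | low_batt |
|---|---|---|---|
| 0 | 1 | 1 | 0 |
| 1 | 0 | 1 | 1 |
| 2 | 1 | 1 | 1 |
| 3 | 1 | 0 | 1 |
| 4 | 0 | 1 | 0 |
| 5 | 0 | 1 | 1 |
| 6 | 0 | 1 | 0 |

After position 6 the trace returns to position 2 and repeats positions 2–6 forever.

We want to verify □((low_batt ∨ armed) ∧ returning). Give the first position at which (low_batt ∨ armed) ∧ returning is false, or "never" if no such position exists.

3

Check (low_batt ∨ armed) ∧ returning at each position in order: 0 ✓, 1 ✓, 2 ✓.
At position 3 the labels are {armed, low_batt}, so (low_batt ∨ armed) ∧ returning is false there. This is the first violation.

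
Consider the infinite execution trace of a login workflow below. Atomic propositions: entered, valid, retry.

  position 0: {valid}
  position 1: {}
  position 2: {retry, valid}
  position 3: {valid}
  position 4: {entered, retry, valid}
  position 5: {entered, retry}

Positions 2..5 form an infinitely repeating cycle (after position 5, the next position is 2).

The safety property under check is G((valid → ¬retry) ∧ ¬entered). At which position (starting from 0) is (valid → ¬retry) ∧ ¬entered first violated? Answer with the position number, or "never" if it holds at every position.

Check (valid → ¬retry) ∧ ¬entered at each position in order: 0 ✓, 1 ✓.
At position 2 the labels are {retry, valid}, so (valid → ¬retry) ∧ ¬entered is false there. This is the first violation.

2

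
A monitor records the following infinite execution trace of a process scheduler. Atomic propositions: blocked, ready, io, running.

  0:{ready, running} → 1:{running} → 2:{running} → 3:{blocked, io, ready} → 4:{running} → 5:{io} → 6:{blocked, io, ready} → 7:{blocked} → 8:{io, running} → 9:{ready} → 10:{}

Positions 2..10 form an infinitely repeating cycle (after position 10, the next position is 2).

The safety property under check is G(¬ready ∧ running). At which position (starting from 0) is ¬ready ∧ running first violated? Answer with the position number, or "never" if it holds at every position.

At position 0 the labels are {ready, running}, so ¬ready ∧ running is false there. This is the first violation.

0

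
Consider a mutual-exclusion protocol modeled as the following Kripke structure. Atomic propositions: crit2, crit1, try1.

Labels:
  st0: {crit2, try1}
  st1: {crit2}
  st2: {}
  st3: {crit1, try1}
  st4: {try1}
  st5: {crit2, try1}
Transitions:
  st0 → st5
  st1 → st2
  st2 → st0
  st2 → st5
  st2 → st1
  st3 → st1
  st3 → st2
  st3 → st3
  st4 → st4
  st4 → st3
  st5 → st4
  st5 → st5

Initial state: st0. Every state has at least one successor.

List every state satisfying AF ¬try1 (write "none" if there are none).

States satisfying ¬try1: {st1, st2}.
States satisfying AF ¬try1: {st1, st2}.

{st1, st2}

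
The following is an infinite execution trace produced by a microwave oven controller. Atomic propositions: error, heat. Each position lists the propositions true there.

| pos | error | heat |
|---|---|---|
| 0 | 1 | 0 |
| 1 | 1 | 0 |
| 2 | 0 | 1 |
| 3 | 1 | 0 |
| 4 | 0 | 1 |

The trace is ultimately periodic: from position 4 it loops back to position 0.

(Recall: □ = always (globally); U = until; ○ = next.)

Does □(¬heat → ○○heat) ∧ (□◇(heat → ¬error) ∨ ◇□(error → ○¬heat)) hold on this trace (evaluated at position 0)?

¬heat → ○○heat must hold at every position from 0 onward. It fails at position 1, so □(¬heat → ○○heat) is false.
Positions where ¬heat holds: 0, 1, 3.
Check ○○heat at each: 0→ok, 1→fails, 3→fails.
At position 0: □(¬heat → ○○heat) is false; □◇(heat → ¬error) ∨ ◇□(error → ○¬heat) is true; so □(¬heat → ○○heat) ∧ (□◇(heat → ¬error) ∨ ◇□(error → ○¬heat)) is false.

No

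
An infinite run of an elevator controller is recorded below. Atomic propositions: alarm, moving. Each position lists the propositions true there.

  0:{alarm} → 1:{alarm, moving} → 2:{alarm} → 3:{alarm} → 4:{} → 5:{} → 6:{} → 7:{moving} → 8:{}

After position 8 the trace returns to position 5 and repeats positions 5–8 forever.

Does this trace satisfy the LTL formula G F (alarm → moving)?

F (alarm → moving) holds at every position 0..8, and those are all positions ever visited, so G F (alarm → moving) holds.

Holds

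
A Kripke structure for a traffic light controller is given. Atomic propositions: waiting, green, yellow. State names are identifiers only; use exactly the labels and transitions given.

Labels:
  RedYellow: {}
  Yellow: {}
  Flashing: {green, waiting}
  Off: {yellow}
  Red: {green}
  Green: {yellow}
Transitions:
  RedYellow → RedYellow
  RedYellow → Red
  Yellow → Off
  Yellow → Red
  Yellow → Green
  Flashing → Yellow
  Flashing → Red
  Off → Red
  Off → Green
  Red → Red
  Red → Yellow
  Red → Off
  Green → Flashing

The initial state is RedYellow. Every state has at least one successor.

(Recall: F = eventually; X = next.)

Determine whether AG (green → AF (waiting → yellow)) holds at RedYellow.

States satisfying green → AF (waiting → yellow): {RedYellow, Yellow, Flashing, Off, Red, Green}.
States satisfying AG (green → AF (waiting → yellow)): {RedYellow, Yellow, Flashing, Off, Red, Green}.
Every state reachable from RedYellow satisfies green → AF (waiting → yellow).
RedYellow ∈ Sat(AG (green → AF (waiting → yellow))).

Yes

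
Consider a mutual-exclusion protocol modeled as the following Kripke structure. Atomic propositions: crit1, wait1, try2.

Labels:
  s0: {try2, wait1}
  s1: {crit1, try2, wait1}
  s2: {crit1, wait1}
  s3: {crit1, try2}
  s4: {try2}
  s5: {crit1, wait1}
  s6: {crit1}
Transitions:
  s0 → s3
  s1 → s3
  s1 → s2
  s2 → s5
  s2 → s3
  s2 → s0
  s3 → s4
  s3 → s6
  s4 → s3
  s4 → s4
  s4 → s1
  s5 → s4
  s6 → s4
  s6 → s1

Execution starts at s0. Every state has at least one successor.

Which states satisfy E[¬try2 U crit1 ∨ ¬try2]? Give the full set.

{s1, s2, s3, s5, s6}

States satisfying ¬try2: {s2, s5, s6}.
States satisfying crit1 ∨ ¬try2: {s1, s2, s3, s5, s6}.
States satisfying E[¬try2 U crit1 ∨ ¬try2]: {s1, s2, s3, s5, s6}.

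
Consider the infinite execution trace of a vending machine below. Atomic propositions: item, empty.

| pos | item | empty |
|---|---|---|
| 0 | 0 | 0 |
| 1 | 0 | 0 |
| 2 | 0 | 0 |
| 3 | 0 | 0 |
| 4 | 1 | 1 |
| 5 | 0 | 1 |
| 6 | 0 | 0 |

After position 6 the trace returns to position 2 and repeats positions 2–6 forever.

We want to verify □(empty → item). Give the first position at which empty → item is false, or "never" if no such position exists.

5

Check empty → item at each position in order: 0 ✓, 1 ✓, 2 ✓, 3 ✓, 4 ✓.
At position 5 the labels are {empty}, so empty → item is false there. This is the first violation.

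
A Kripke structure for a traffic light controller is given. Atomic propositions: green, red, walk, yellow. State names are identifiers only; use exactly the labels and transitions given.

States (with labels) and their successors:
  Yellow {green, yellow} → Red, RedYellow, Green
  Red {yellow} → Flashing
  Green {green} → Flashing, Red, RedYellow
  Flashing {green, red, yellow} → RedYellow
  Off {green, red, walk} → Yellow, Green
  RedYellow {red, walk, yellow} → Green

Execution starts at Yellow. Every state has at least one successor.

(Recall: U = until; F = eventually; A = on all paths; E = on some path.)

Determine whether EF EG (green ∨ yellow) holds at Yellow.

Yes

States satisfying EG (green ∨ yellow): {Yellow, Red, Green, Flashing, Off, RedYellow}.
States satisfying EF EG (green ∨ yellow): {Yellow, Red, Green, Flashing, Off, RedYellow}.
Some path from Yellow reaches a state where EG (green ∨ yellow) holds.
Yellow ∈ Sat(EF EG (green ∨ yellow)).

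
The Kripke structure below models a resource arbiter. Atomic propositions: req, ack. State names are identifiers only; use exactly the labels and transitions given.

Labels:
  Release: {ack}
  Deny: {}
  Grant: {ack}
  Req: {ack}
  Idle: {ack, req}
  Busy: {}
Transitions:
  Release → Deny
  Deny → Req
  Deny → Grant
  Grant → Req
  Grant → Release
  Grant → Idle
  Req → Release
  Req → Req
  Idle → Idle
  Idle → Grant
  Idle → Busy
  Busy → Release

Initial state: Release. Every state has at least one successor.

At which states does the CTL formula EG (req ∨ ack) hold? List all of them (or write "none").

{Grant, Req, Idle}

States satisfying req ∨ ack: {Release, Grant, Req, Idle}.
States satisfying EG (req ∨ ack): {Grant, Req, Idle}.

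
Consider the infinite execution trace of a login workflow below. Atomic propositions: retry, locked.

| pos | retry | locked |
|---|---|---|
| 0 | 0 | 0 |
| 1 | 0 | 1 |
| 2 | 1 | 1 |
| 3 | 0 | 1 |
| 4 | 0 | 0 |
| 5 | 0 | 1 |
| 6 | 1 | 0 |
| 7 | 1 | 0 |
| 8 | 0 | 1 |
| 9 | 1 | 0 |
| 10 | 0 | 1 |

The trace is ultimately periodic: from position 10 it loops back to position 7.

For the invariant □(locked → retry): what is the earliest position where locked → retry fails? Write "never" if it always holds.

1

Check locked → retry at each position in order: 0 ✓.
At position 1 the labels are {locked}, so locked → retry is false there. This is the first violation.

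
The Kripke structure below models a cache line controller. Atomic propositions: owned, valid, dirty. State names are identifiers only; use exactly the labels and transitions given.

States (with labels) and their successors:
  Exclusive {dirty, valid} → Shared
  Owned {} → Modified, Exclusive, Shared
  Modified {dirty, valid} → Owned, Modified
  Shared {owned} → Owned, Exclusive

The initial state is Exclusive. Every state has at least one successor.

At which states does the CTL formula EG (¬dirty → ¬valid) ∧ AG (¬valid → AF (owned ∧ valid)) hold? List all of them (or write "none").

States satisfying ¬dirty → ¬valid: {Exclusive, Owned, Modified, Shared}.
States satisfying EG (¬dirty → ¬valid): {Exclusive, Owned, Modified, Shared}.
States satisfying ¬valid → AF (owned ∧ valid): {Exclusive, Modified}.
States satisfying AG (¬valid → AF (owned ∧ valid)): ∅.
States satisfying EG (¬dirty → ¬valid) ∧ AG (¬valid → AF (owned ∧ valid)): ∅.

none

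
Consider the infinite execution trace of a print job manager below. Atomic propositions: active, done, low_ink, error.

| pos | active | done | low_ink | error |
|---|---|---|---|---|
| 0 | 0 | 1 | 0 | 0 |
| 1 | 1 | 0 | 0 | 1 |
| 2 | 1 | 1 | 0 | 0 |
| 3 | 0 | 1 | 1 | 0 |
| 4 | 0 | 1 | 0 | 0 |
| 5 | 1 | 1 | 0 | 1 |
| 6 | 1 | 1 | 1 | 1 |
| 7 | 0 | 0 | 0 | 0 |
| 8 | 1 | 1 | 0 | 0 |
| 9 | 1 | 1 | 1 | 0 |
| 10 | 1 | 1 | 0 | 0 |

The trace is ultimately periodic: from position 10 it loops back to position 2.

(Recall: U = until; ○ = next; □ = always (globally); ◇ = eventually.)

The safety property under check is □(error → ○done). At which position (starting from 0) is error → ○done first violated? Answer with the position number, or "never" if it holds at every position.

Check error → ○done at each position in order: 0 ✓, 1 ✓, 2 ✓, 3 ✓, 4 ✓, 5 ✓.
At position 6 the labels are {active, done, error, low_ink} and the next position 7 has {}, so error → ○done is false there. This is the first violation.

6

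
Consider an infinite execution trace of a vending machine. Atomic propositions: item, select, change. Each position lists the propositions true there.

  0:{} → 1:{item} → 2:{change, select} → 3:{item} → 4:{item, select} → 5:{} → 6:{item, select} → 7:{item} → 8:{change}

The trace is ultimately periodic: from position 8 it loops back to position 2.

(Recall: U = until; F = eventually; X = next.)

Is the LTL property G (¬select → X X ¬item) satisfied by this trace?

¬select → X X ¬item must hold at every position from 0 onward. It fails at position 1, so G (¬select → X X ¬item) is false.
Positions where ¬select holds: 0, 1, 3, 5, 7, 8.
Check X X ¬item at each: 0→ok, 1→fails, 3→ok, 5→fails, 7→ok, 8→fails.

No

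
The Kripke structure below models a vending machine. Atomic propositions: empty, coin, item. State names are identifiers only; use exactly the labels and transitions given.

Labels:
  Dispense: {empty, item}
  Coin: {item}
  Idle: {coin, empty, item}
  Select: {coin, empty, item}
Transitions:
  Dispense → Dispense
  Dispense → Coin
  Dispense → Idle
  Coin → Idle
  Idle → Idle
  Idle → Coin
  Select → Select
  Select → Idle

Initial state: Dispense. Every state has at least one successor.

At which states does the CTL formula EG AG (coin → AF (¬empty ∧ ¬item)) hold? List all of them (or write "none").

none

States satisfying AG (coin → AF (¬empty ∧ ¬item)): ∅.
States satisfying EG AG (coin → AF (¬empty ∧ ¬item)): ∅.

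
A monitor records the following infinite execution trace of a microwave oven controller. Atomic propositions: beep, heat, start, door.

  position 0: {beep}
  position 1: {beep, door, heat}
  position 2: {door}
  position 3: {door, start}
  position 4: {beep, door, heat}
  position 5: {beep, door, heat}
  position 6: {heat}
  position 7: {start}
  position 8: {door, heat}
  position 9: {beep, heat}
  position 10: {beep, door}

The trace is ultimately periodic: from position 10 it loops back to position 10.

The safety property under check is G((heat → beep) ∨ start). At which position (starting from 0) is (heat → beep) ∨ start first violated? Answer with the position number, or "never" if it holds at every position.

Check (heat → beep) ∨ start at each position in order: 0 ✓, 1 ✓, 2 ✓, 3 ✓, 4 ✓, 5 ✓.
At position 6 the labels are {heat}, so (heat → beep) ∨ start is false there. This is the first violation.

6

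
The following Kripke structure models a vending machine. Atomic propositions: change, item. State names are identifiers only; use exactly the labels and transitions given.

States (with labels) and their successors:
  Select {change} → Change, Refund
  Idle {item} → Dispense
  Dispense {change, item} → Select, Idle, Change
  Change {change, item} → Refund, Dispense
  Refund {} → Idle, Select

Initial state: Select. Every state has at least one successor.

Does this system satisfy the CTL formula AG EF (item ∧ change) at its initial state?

Satisfied

States satisfying EF (item ∧ change): {Select, Idle, Dispense, Change, Refund}.
States satisfying AG EF (item ∧ change): {Select, Idle, Dispense, Change, Refund}.
Every state reachable from Select satisfies EF (item ∧ change).
Select ∈ Sat(AG EF (item ∧ change)).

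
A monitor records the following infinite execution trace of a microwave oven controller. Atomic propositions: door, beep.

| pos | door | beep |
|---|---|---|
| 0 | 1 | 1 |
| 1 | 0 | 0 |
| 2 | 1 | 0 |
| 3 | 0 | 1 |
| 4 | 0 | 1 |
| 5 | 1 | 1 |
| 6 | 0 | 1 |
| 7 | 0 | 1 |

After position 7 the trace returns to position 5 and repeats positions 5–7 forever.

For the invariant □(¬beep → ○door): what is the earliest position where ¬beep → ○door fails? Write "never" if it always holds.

Check ¬beep → ○door at each position in order: 0 ✓, 1 ✓.
At position 2 the labels are {door} and the next position 3 has {beep}, so ¬beep → ○door is false there. This is the first violation.

2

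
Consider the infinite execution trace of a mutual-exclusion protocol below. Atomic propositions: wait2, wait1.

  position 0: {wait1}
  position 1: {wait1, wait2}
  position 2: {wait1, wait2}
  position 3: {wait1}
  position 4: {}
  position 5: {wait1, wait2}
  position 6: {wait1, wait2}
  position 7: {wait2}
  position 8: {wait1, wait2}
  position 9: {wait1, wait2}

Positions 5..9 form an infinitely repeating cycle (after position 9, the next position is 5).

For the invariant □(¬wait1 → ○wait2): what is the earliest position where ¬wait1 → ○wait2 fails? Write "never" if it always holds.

¬wait1 → ○wait2 holds at every position 0..9, and those are all the positions the trace ever visits, so the invariant □(¬wait1 → ○wait2) is never violated.

never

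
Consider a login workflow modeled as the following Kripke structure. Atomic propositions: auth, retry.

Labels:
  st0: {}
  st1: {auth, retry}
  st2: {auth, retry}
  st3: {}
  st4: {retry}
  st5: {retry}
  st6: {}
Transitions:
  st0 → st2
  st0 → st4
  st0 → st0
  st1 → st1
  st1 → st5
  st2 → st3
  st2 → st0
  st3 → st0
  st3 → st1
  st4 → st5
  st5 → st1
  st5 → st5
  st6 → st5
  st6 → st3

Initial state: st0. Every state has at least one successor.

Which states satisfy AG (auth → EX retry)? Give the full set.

States satisfying auth → EX retry: {st0, st1, st3, st4, st5, st6}.
States satisfying AG (auth → EX retry): {st1, st4, st5}.

{st1, st4, st5}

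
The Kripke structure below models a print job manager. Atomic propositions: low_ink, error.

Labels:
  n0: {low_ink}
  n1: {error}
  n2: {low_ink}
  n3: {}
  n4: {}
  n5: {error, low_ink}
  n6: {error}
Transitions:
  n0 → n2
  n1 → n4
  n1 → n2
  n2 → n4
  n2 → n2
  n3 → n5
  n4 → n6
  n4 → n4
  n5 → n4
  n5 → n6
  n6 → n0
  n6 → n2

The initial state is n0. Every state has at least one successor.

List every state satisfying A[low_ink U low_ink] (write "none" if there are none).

States satisfying low_ink: {n0, n2, n5}.
States satisfying A[low_ink U low_ink]: {n0, n2, n5}.

{n0, n2, n5}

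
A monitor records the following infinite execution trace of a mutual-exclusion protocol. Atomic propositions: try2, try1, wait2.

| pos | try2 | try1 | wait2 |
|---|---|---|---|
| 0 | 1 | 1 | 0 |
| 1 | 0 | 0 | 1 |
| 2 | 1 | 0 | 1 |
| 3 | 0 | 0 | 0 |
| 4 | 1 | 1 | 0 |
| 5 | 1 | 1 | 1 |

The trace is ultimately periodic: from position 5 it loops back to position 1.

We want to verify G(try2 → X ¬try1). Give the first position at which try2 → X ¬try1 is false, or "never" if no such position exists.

Check try2 → X ¬try1 at each position in order: 0 ✓, 1 ✓, 2 ✓, 3 ✓.
At position 4 the labels are {try1, try2} and the next position 5 has {try1, try2, wait2}, so try2 → X ¬try1 is false there. This is the first violation.

4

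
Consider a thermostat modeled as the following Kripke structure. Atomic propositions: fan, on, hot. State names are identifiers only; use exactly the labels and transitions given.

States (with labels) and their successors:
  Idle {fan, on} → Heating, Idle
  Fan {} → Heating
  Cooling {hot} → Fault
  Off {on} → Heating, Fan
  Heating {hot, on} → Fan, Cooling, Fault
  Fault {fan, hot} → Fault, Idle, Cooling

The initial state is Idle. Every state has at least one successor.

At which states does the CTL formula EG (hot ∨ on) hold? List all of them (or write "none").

States satisfying hot ∨ on: {Idle, Cooling, Off, Heating, Fault}.
States satisfying EG (hot ∨ on): {Idle, Cooling, Off, Heating, Fault}.

{Idle, Cooling, Off, Heating, Fault}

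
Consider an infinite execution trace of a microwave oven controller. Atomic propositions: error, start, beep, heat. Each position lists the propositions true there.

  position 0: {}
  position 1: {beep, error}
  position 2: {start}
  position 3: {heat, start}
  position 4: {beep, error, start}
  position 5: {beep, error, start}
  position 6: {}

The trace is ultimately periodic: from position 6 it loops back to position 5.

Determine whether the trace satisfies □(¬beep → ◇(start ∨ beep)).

Holds

¬beep → ◇(start ∨ beep) holds at every position 0..6, and those are all positions ever visited, so □(¬beep → ◇(start ∨ beep)) holds.
Positions where ¬beep holds: 0, 2, 3, 6.
Check ◇(start ∨ beep) at each: 0→ok, 2→ok, 3→ok, 6→ok.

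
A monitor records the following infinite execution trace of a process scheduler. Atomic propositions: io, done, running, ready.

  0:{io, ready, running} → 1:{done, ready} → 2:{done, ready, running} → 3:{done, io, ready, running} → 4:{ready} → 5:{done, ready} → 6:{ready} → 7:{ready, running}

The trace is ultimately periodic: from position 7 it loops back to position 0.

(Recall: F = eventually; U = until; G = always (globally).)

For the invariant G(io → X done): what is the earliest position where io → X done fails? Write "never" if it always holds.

Check io → X done at each position in order: 0 ✓, 1 ✓, 2 ✓.
At position 3 the labels are {done, io, ready, running} and the next position 4 has {ready}, so io → X done is false there. This is the first violation.

3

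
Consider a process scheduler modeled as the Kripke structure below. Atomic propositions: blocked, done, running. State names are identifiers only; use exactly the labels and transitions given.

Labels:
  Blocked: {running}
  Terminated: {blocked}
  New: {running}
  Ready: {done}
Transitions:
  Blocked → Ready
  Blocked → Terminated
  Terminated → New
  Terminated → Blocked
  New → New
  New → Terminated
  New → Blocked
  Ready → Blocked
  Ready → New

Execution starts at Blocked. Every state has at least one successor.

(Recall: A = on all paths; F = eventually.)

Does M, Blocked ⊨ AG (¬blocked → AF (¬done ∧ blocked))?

States satisfying ¬blocked → AF (¬done ∧ blocked): {Terminated}.
States satisfying AG (¬blocked → AF (¬done ∧ blocked)): ∅.
Blocked is reachable from Blocked and violates ¬blocked → AF (¬done ∧ blocked), so AG fails at Blocked.
Blocked ∉ Sat(AG (¬blocked → AF (¬done ∧ blocked))).

No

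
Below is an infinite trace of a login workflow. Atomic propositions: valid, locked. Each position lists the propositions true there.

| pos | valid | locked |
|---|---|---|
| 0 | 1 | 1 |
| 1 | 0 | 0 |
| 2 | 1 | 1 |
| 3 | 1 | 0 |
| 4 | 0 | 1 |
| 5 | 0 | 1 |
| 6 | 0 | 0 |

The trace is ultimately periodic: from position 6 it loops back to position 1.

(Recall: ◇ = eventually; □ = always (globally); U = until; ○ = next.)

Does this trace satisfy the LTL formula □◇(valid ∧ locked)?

Holds

◇(valid ∧ locked) holds at every position 0..6, and those are all positions ever visited, so □◇(valid ∧ locked) holds.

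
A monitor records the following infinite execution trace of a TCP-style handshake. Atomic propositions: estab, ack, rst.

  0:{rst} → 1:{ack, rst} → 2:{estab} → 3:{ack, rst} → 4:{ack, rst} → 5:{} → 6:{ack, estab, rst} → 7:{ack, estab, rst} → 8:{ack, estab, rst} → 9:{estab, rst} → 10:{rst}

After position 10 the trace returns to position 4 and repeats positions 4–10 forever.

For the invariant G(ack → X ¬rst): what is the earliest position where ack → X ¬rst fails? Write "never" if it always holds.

Check ack → X ¬rst at each position in order: 0 ✓, 1 ✓, 2 ✓.
At position 3 the labels are {ack, rst} and the next position 4 has {ack, rst}, so ack → X ¬rst is false there. This is the first violation.

3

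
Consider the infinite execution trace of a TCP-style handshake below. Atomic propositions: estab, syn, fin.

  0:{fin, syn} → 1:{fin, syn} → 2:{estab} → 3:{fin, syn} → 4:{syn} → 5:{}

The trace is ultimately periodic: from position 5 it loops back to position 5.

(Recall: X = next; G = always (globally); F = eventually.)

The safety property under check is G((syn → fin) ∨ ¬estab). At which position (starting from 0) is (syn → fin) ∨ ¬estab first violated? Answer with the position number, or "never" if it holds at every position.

never

(syn → fin) ∨ ¬estab holds at every position 0..5, and those are all the positions the trace ever visits, so the invariant G((syn → fin) ∨ ¬estab) is never violated.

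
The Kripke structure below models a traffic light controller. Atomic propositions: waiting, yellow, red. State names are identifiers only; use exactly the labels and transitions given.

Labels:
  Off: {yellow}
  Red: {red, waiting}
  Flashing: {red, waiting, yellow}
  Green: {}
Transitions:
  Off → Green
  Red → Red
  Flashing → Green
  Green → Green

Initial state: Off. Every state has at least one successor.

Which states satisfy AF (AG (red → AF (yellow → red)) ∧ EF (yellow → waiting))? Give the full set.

{Off, Red, Flashing, Green}

States satisfying AF (AG (red → AF (yellow → red)) ∧ EF (yellow → waiting)): {Off, Red, Flashing, Green}.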